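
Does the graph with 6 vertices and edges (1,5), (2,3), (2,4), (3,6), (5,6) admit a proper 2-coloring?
Yes. Partition: {1, 2, 6}, {3, 4, 5}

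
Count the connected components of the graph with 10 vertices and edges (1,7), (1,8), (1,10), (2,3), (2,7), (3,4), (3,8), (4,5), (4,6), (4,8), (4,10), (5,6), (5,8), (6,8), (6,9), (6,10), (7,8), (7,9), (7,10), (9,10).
1 (components: {1, 2, 3, 4, 5, 6, 7, 8, 9, 10})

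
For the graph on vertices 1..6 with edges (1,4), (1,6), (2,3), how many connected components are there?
3 (components: {1, 4, 6}, {2, 3}, {5})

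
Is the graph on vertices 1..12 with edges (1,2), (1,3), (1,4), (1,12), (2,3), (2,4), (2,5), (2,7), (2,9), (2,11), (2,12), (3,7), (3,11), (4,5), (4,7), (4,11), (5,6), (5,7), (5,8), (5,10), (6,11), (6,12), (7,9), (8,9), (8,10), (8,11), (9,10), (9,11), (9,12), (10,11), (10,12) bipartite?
No (odd cycle of length 3: 12 -> 1 -> 2 -> 12)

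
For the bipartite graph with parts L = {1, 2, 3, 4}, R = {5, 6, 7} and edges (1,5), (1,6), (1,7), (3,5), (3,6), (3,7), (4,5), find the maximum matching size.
3 (matching: (1,7), (3,6), (4,5); upper bound min(|L|,|R|) = min(4,3) = 3)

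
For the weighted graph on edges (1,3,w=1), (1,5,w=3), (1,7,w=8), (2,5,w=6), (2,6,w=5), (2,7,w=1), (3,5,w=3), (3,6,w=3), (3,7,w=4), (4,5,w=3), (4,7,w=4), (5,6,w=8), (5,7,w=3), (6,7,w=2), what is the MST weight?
13 (MST edges: (1,3,w=1), (1,5,w=3), (2,7,w=1), (3,6,w=3), (4,5,w=3), (6,7,w=2); sum of weights 1 + 3 + 1 + 3 + 3 + 2 = 13)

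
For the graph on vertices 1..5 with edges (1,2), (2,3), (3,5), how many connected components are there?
2 (components: {1, 2, 3, 5}, {4})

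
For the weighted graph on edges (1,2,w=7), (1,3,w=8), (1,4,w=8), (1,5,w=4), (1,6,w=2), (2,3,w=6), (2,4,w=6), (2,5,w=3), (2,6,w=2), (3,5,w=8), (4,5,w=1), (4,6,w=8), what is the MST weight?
14 (MST edges: (1,6,w=2), (2,3,w=6), (2,5,w=3), (2,6,w=2), (4,5,w=1); sum of weights 2 + 6 + 3 + 2 + 1 = 14)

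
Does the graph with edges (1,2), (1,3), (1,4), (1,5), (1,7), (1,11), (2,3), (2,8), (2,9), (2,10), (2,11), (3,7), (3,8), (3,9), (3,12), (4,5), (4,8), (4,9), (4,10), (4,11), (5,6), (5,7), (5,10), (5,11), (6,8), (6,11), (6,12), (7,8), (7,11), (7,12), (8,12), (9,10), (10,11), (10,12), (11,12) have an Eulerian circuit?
Yes (the graph is connected and all 12 vertices have even degree)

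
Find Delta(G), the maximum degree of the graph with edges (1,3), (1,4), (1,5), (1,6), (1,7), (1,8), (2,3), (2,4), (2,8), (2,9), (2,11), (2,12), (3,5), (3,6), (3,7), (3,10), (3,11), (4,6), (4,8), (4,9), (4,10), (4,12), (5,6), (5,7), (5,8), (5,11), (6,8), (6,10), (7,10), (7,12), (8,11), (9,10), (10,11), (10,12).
7 (attained at vertices 3, 4, 10)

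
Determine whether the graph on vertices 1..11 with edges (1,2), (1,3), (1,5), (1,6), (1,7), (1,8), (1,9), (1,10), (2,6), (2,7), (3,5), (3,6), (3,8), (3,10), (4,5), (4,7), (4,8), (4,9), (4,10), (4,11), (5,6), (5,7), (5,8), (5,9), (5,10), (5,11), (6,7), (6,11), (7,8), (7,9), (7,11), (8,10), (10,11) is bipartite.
No (odd cycle of length 3: 7 -> 1 -> 8 -> 7)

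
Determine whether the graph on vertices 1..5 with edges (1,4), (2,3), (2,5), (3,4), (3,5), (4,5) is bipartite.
No (odd cycle of length 3: 3 -> 4 -> 5 -> 3)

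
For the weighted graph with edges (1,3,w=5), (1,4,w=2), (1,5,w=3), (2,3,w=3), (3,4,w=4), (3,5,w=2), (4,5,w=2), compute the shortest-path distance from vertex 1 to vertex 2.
8 (path: 1 -> 3 -> 2; weights 5 + 3 = 8)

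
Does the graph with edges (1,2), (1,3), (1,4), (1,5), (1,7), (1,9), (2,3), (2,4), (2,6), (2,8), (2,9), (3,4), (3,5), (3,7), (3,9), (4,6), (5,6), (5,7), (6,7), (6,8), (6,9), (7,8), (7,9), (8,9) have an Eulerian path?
Yes — and in fact it has an Eulerian circuit (the graph is connected and all 9 vertices have even degree)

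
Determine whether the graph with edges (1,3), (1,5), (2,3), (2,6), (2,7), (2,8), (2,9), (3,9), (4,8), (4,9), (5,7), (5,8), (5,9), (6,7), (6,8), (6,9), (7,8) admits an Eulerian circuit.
No (4 vertices have odd degree: {2, 3, 8, 9}; Eulerian circuit requires 0)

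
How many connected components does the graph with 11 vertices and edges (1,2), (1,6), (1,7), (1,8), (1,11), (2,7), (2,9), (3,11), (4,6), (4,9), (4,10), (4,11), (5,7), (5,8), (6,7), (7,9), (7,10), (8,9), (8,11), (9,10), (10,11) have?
1 (components: {1, 2, 3, 4, 5, 6, 7, 8, 9, 10, 11})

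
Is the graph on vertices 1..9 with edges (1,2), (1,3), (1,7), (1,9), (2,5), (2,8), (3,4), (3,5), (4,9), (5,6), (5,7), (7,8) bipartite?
Yes. Partition: {1, 4, 5, 8}, {2, 3, 6, 7, 9}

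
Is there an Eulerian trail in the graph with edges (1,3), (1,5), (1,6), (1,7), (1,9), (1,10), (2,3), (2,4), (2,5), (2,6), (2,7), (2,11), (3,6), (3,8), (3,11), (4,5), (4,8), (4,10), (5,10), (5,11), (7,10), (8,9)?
No (6 vertices have odd degree: {3, 5, 6, 7, 8, 11}; Eulerian path requires 0 or 2)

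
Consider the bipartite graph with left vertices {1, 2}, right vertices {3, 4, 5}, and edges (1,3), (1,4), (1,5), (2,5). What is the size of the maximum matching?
2 (matching: (1,4), (2,5); upper bound min(|L|,|R|) = min(2,3) = 2)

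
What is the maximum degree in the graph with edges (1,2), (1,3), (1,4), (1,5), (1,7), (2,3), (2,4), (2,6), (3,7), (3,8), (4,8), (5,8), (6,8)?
5 (attained at vertex 1)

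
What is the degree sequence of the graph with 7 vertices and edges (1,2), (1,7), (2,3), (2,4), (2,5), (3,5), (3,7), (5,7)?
[4, 3, 3, 3, 2, 1, 0] (degrees: deg(1)=2, deg(2)=4, deg(3)=3, deg(4)=1, deg(5)=3, deg(6)=0, deg(7)=3)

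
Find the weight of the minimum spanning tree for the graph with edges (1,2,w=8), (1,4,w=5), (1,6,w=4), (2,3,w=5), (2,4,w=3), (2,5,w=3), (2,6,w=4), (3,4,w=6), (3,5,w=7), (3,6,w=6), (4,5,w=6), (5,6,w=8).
19 (MST edges: (1,6,w=4), (2,3,w=5), (2,4,w=3), (2,5,w=3), (2,6,w=4); sum of weights 4 + 5 + 3 + 3 + 4 = 19)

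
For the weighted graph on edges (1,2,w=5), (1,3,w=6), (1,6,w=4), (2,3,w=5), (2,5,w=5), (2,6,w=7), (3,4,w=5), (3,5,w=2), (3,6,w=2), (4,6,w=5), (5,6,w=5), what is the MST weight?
18 (MST edges: (1,2,w=5), (1,6,w=4), (3,4,w=5), (3,5,w=2), (3,6,w=2); sum of weights 5 + 4 + 5 + 2 + 2 = 18)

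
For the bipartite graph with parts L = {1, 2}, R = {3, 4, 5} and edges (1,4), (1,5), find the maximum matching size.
1 (matching: (1,5); upper bound min(|L|,|R|) = min(2,3) = 2)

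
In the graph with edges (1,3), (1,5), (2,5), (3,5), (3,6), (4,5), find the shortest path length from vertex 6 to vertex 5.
2 (path: 6 -> 3 -> 5, 2 edges)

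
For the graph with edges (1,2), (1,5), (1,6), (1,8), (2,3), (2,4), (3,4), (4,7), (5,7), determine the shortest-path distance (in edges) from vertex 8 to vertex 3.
3 (path: 8 -> 1 -> 2 -> 3, 3 edges)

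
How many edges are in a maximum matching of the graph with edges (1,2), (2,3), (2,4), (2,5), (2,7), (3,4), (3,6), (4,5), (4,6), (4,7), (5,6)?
3 (matching: (2,7), (3,4), (5,6); upper bound floor(n/2) = floor(7/2) = 3)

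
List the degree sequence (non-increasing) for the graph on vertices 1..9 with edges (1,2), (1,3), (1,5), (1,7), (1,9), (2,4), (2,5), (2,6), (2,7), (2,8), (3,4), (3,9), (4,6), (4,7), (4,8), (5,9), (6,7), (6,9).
[6, 5, 5, 4, 4, 4, 3, 3, 2] (degrees: deg(1)=5, deg(2)=6, deg(3)=3, deg(4)=5, deg(5)=3, deg(6)=4, deg(7)=4, deg(8)=2, deg(9)=4)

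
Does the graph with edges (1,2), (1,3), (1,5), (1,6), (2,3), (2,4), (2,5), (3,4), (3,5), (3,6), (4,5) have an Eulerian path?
Yes (the graph is connected and exactly 2 vertices have odd degree: {3, 4}; any Eulerian path must start and end at those)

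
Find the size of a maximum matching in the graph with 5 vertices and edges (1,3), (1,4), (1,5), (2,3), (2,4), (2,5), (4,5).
2 (matching: (1,5), (2,4); upper bound floor(n/2) = floor(5/2) = 2)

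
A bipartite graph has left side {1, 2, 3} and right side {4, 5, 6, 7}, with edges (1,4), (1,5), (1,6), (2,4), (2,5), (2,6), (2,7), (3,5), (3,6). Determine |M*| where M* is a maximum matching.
3 (matching: (1,6), (2,7), (3,5); upper bound min(|L|,|R|) = min(3,4) = 3)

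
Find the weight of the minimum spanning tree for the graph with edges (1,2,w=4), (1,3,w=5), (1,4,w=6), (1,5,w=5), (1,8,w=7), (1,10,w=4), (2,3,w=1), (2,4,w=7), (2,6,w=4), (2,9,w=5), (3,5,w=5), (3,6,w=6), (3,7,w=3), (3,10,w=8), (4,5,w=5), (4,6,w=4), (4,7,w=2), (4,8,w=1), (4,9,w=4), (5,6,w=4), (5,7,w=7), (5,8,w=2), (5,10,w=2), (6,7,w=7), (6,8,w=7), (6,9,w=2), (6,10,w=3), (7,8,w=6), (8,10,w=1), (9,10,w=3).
19 (MST edges: (1,10,w=4), (2,3,w=1), (3,7,w=3), (4,7,w=2), (4,8,w=1), (5,8,w=2), (6,9,w=2), (6,10,w=3), (8,10,w=1); sum of weights 4 + 1 + 3 + 2 + 1 + 2 + 2 + 3 + 1 = 19)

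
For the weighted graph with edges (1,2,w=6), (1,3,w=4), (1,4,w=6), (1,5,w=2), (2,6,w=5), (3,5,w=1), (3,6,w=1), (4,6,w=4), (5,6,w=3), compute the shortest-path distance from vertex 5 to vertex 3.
1 (path: 5 -> 3; weights 1 = 1)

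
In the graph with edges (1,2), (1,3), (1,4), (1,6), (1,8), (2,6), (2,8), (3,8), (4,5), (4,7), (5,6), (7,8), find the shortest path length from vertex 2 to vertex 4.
2 (path: 2 -> 1 -> 4, 2 edges)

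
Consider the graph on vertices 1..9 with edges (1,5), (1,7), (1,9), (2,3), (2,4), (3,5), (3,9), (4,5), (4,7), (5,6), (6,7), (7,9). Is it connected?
No, it has 2 components: {1, 2, 3, 4, 5, 6, 7, 9}, {8}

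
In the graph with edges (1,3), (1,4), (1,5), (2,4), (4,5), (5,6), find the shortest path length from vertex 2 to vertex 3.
3 (path: 2 -> 4 -> 1 -> 3, 3 edges)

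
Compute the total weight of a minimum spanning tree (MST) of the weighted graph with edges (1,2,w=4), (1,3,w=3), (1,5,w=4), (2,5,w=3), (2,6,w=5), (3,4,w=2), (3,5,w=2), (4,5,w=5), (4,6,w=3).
13 (MST edges: (1,3,w=3), (2,5,w=3), (3,4,w=2), (3,5,w=2), (4,6,w=3); sum of weights 3 + 3 + 2 + 2 + 3 = 13)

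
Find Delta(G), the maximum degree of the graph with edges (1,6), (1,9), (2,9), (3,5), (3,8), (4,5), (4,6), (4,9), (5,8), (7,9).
4 (attained at vertex 9)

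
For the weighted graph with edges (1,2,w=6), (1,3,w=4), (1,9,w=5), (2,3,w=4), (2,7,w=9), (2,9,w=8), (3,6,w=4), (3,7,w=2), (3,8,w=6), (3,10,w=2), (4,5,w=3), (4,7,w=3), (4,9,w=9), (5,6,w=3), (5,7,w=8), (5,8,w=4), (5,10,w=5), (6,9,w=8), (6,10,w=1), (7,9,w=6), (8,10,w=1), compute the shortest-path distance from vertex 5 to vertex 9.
11 (path: 5 -> 6 -> 9; weights 3 + 8 = 11)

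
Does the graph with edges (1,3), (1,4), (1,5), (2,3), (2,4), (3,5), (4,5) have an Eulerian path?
No (4 vertices have odd degree: {1, 3, 4, 5}; Eulerian path requires 0 or 2)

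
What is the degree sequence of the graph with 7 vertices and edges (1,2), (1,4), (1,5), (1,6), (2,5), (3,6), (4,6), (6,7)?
[4, 4, 2, 2, 2, 1, 1] (degrees: deg(1)=4, deg(2)=2, deg(3)=1, deg(4)=2, deg(5)=2, deg(6)=4, deg(7)=1)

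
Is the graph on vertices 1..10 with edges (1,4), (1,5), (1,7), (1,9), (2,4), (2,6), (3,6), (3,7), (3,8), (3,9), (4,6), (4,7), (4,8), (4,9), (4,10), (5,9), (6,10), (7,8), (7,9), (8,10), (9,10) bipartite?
No (odd cycle of length 3: 4 -> 1 -> 7 -> 4)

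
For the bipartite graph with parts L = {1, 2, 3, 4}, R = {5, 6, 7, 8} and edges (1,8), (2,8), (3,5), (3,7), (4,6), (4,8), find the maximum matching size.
3 (matching: (1,8), (3,7), (4,6); upper bound min(|L|,|R|) = min(4,4) = 4)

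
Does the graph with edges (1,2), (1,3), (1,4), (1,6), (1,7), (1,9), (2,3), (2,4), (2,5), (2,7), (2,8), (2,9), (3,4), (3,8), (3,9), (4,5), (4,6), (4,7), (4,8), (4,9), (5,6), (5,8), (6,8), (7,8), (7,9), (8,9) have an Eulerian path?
No (4 vertices have odd degree: {2, 3, 7, 8}; Eulerian path requires 0 or 2)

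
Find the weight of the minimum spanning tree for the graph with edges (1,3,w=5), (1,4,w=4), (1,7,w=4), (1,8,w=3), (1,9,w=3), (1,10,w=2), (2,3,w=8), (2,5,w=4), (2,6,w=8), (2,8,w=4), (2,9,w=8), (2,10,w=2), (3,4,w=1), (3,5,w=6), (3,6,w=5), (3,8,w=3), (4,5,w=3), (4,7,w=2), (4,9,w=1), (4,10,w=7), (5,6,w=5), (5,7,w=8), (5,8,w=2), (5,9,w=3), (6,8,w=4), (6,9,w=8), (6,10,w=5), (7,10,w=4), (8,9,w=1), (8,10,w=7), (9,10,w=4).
18 (MST edges: (1,8,w=3), (1,10,w=2), (2,10,w=2), (3,4,w=1), (4,7,w=2), (4,9,w=1), (5,8,w=2), (6,8,w=4), (8,9,w=1); sum of weights 3 + 2 + 2 + 1 + 2 + 1 + 2 + 4 + 1 = 18)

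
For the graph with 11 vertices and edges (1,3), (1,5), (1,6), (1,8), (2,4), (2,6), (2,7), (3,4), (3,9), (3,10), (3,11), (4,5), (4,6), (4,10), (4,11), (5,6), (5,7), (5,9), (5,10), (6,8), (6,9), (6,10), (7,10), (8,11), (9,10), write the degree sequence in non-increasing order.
[7, 6, 6, 6, 5, 4, 4, 3, 3, 3, 3] (degrees: deg(1)=4, deg(2)=3, deg(3)=5, deg(4)=6, deg(5)=6, deg(6)=7, deg(7)=3, deg(8)=3, deg(9)=4, deg(10)=6, deg(11)=3)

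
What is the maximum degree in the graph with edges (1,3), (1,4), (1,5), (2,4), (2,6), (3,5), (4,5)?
3 (attained at vertices 1, 4, 5)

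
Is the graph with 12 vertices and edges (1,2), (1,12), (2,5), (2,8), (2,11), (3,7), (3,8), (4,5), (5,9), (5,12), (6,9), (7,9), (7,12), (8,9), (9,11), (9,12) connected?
No, it has 2 components: {1, 2, 3, 4, 5, 6, 7, 8, 9, 11, 12}, {10}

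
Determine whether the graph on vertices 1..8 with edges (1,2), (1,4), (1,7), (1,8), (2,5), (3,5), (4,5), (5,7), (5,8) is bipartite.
Yes. Partition: {1, 5, 6}, {2, 3, 4, 7, 8}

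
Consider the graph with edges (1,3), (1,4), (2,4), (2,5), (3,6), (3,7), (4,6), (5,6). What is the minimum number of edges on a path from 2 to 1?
2 (path: 2 -> 4 -> 1, 2 edges)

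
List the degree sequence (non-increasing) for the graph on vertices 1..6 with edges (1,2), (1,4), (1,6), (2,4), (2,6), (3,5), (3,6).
[3, 3, 3, 2, 2, 1] (degrees: deg(1)=3, deg(2)=3, deg(3)=2, deg(4)=2, deg(5)=1, deg(6)=3)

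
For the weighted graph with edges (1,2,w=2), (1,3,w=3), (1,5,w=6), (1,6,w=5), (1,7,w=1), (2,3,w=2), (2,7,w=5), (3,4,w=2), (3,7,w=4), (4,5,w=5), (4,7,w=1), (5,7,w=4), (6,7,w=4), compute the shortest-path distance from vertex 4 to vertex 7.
1 (path: 4 -> 7; weights 1 = 1)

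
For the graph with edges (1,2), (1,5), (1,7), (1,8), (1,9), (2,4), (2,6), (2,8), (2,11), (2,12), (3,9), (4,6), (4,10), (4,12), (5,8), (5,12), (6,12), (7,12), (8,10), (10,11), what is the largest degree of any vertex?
6 (attained at vertex 2)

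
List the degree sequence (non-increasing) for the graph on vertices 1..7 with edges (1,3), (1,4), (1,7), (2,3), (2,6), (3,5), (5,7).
[3, 3, 2, 2, 2, 1, 1] (degrees: deg(1)=3, deg(2)=2, deg(3)=3, deg(4)=1, deg(5)=2, deg(6)=1, deg(7)=2)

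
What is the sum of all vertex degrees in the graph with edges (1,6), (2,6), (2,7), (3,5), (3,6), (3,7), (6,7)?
14 (handshake: sum of degrees = 2|E| = 2 x 7 = 14)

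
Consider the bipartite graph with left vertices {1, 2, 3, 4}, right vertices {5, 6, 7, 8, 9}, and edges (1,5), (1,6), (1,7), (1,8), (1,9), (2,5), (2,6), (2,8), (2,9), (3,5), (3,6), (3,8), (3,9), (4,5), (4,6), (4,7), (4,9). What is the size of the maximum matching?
4 (matching: (1,9), (2,8), (3,6), (4,7); upper bound min(|L|,|R|) = min(4,5) = 4)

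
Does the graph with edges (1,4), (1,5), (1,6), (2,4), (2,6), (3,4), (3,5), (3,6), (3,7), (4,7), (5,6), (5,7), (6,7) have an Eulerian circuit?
No (2 vertices have odd degree: {1, 6}; Eulerian circuit requires 0)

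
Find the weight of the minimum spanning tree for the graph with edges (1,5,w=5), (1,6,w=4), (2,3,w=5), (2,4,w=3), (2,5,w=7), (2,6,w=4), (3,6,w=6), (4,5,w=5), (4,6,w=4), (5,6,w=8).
21 (MST edges: (1,5,w=5), (1,6,w=4), (2,3,w=5), (2,4,w=3), (2,6,w=4); sum of weights 5 + 4 + 5 + 3 + 4 = 21)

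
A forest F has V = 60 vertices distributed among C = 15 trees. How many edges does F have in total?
45 (Each of the 15 component trees on V_i vertices has V_i - 1 edges; summing gives V - C = 60 - 15 = 45)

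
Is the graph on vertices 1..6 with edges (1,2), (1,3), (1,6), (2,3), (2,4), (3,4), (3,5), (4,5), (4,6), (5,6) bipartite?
No (odd cycle of length 3: 2 -> 1 -> 3 -> 2)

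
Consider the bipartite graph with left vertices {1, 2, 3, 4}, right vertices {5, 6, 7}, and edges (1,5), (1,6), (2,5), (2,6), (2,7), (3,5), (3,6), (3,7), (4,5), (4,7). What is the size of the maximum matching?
3 (matching: (1,6), (2,7), (3,5); upper bound min(|L|,|R|) = min(4,3) = 3)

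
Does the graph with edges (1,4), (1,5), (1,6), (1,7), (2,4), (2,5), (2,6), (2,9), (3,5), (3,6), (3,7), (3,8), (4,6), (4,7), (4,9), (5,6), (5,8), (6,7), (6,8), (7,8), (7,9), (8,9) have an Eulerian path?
No (4 vertices have odd degree: {4, 5, 6, 8}; Eulerian path requires 0 or 2)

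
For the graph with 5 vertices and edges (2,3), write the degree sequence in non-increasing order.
[1, 1, 0, 0, 0] (degrees: deg(1)=0, deg(2)=1, deg(3)=1, deg(4)=0, deg(5)=0)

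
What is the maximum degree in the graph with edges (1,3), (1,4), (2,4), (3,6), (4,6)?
3 (attained at vertex 4)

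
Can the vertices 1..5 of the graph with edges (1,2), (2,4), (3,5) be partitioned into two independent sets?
Yes. Partition: {1, 3, 4}, {2, 5}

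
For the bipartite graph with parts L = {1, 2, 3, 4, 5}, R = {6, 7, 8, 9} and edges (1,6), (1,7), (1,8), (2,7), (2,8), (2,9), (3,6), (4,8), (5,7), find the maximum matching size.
4 (matching: (1,8), (2,9), (3,6), (5,7); upper bound min(|L|,|R|) = min(5,4) = 4)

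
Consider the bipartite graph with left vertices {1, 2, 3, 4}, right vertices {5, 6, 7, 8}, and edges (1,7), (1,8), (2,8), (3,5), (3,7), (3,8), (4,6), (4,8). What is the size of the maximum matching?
4 (matching: (1,7), (2,8), (3,5), (4,6); upper bound min(|L|,|R|) = min(4,4) = 4)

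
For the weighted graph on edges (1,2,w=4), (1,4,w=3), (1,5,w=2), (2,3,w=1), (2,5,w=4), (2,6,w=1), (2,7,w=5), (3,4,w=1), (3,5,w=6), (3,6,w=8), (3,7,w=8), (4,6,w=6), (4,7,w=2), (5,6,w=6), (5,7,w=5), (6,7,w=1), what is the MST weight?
9 (MST edges: (1,4,w=3), (1,5,w=2), (2,3,w=1), (2,6,w=1), (3,4,w=1), (6,7,w=1); sum of weights 3 + 2 + 1 + 1 + 1 + 1 = 9)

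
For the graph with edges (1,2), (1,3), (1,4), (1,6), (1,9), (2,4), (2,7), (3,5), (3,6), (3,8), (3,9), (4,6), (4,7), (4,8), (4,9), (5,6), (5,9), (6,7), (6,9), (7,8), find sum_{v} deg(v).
40 (handshake: sum of degrees = 2|E| = 2 x 20 = 40)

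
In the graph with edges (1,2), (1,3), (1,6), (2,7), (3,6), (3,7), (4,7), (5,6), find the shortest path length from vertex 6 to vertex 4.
3 (path: 6 -> 3 -> 7 -> 4, 3 edges)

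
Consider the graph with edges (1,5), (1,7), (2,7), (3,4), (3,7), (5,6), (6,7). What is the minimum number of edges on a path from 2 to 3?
2 (path: 2 -> 7 -> 3, 2 edges)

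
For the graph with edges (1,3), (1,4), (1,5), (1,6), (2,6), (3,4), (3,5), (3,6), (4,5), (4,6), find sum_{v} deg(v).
20 (handshake: sum of degrees = 2|E| = 2 x 10 = 20)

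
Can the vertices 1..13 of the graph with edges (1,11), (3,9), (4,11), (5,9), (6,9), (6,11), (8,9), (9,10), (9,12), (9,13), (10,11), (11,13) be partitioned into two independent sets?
Yes. Partition: {1, 2, 3, 4, 5, 6, 7, 8, 10, 12, 13}, {9, 11}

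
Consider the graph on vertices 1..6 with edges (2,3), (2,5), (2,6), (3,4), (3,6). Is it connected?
No, it has 2 components: {1}, {2, 3, 4, 5, 6}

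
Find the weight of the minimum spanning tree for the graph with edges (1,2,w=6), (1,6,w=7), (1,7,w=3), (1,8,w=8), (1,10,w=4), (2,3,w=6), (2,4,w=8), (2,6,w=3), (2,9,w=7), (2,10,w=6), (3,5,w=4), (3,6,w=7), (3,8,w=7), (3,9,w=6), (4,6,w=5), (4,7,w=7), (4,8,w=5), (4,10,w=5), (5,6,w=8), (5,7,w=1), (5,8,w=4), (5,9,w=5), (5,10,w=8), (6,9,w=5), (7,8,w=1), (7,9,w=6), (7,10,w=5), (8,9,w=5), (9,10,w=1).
27 (MST edges: (1,7,w=3), (1,10,w=4), (2,6,w=3), (3,5,w=4), (4,6,w=5), (4,10,w=5), (5,7,w=1), (7,8,w=1), (9,10,w=1); sum of weights 3 + 4 + 3 + 4 + 5 + 5 + 1 + 1 + 1 = 27)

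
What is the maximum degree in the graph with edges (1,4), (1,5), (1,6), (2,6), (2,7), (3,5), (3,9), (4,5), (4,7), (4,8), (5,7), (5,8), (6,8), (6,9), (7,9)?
5 (attained at vertex 5)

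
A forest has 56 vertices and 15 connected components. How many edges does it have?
41 (Each of the 15 component trees on V_i vertices has V_i - 1 edges; summing gives V - C = 56 - 15 = 41)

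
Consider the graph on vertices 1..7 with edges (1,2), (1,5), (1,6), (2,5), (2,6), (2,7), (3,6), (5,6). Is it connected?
No, it has 2 components: {1, 2, 3, 5, 6, 7}, {4}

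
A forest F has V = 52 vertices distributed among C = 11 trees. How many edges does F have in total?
41 (Each of the 11 component trees on V_i vertices has V_i - 1 edges; summing gives V - C = 52 - 11 = 41)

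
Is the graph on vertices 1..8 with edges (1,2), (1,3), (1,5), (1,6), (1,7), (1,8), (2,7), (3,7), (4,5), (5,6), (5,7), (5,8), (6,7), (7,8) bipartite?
No (odd cycle of length 3: 7 -> 1 -> 2 -> 7)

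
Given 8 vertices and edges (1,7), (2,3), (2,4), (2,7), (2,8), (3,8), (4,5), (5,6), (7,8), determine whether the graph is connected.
Yes (BFS from 1 visits [1, 7, 2, 8, 3, 4, 5, 6] — all 8 vertices reached)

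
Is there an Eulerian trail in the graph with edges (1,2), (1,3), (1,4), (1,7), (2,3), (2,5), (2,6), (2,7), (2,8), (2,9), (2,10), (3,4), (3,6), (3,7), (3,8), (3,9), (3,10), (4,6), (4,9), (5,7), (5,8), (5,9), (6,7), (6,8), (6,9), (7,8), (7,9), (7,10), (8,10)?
Yes — and in fact it has an Eulerian circuit (the graph is connected and all 10 vertices have even degree)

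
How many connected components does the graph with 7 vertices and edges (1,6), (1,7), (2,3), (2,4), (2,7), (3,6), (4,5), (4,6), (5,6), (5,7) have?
1 (components: {1, 2, 3, 4, 5, 6, 7})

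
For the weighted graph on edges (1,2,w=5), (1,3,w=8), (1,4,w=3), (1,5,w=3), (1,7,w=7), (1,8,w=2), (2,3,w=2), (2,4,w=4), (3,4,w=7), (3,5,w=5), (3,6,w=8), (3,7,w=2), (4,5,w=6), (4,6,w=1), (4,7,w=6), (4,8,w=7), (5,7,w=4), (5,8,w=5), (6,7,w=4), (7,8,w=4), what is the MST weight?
17 (MST edges: (1,4,w=3), (1,5,w=3), (1,8,w=2), (2,3,w=2), (2,4,w=4), (3,7,w=2), (4,6,w=1); sum of weights 3 + 3 + 2 + 2 + 4 + 2 + 1 = 17)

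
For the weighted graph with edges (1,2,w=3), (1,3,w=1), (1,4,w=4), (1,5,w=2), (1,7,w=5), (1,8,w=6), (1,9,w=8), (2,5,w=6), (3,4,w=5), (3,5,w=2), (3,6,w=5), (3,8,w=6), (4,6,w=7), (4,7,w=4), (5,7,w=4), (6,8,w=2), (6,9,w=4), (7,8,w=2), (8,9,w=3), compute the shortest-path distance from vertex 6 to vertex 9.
4 (path: 6 -> 9; weights 4 = 4)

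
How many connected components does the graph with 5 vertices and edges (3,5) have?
4 (components: {1}, {2}, {3, 5}, {4})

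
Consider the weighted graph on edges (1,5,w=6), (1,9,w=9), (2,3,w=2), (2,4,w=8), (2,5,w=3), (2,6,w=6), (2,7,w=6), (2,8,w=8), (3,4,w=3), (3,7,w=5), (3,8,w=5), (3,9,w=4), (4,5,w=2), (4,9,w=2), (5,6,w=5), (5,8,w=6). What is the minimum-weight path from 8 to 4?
8 (path: 8 -> 5 -> 4; weights 6 + 2 = 8)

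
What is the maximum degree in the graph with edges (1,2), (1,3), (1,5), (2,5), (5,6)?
3 (attained at vertices 1, 5)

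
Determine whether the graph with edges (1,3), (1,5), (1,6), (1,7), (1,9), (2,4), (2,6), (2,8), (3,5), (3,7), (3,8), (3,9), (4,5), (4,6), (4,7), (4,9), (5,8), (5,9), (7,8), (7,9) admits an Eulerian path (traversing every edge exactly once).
No (8 vertices have odd degree: {1, 2, 3, 4, 5, 6, 7, 9}; Eulerian path requires 0 or 2)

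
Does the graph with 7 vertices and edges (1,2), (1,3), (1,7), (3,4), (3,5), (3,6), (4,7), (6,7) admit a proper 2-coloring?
Yes. Partition: {1, 4, 5, 6}, {2, 3, 7}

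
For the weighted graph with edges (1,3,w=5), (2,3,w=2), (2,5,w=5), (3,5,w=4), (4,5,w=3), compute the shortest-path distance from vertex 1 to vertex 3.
5 (path: 1 -> 3; weights 5 = 5)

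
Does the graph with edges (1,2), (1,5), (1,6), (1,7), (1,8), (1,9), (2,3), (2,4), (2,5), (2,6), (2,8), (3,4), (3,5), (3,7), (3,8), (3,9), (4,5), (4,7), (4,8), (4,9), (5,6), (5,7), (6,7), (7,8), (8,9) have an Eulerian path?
Yes — and in fact it has an Eulerian circuit (the graph is connected and all 9 vertices have even degree)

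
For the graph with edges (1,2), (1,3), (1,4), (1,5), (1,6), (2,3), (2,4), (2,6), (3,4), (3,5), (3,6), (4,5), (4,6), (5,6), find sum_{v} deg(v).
28 (handshake: sum of degrees = 2|E| = 2 x 14 = 28)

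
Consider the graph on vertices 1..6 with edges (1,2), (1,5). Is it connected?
No, it has 4 components: {1, 2, 5}, {3}, {4}, {6}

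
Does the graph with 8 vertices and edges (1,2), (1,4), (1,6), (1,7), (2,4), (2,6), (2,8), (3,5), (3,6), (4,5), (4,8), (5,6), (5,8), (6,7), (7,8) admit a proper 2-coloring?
No (odd cycle of length 3: 4 -> 1 -> 2 -> 4)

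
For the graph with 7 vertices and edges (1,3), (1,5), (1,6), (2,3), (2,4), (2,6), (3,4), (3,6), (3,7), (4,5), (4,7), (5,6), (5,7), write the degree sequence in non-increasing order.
[5, 4, 4, 4, 3, 3, 3] (degrees: deg(1)=3, deg(2)=3, deg(3)=5, deg(4)=4, deg(5)=4, deg(6)=4, deg(7)=3)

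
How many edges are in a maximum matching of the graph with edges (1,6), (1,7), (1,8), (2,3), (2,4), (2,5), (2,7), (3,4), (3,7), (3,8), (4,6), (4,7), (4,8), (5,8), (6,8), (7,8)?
4 (matching: (1,6), (2,5), (3,4), (7,8); upper bound floor(n/2) = floor(8/2) = 4)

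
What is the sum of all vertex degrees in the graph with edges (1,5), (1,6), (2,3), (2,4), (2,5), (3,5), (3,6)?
14 (handshake: sum of degrees = 2|E| = 2 x 7 = 14)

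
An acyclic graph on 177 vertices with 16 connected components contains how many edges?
161 (Each of the 16 component trees on V_i vertices has V_i - 1 edges; summing gives V - C = 177 - 16 = 161)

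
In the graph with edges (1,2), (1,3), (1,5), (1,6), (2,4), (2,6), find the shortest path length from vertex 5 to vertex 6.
2 (path: 5 -> 1 -> 6, 2 edges)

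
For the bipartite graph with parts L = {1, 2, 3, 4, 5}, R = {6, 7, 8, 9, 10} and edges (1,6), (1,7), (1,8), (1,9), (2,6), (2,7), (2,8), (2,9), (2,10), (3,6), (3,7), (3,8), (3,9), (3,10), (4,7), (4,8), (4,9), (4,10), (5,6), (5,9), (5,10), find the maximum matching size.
5 (matching: (1,9), (2,10), (3,8), (4,7), (5,6); upper bound min(|L|,|R|) = min(5,5) = 5)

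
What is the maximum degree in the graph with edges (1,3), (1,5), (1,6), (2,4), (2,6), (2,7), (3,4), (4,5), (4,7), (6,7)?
4 (attained at vertex 4)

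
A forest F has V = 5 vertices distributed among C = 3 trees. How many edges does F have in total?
2 (Each of the 3 component trees on V_i vertices has V_i - 1 edges; summing gives V - C = 5 - 3 = 2)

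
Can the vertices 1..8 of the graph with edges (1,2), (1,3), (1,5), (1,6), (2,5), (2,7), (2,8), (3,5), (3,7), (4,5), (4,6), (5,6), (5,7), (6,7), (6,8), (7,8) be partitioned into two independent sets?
No (odd cycle of length 3: 5 -> 1 -> 2 -> 5)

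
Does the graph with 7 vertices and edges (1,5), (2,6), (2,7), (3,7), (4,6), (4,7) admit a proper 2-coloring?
Yes. Partition: {1, 2, 3, 4}, {5, 6, 7}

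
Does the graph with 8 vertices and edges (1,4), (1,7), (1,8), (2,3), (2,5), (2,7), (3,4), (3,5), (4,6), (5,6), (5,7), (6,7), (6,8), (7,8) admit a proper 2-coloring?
No (odd cycle of length 3: 8 -> 1 -> 7 -> 8)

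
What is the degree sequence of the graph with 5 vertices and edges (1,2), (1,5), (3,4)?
[2, 1, 1, 1, 1] (degrees: deg(1)=2, deg(2)=1, deg(3)=1, deg(4)=1, deg(5)=1)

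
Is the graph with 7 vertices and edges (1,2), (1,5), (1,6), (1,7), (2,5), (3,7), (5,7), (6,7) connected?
No, it has 2 components: {1, 2, 3, 5, 6, 7}, {4}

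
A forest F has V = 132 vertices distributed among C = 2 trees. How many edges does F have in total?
130 (Each of the 2 component trees on V_i vertices has V_i - 1 edges; summing gives V - C = 132 - 2 = 130)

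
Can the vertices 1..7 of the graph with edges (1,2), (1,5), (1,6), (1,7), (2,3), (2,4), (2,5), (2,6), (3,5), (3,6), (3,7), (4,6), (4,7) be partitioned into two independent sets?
No (odd cycle of length 3: 5 -> 1 -> 2 -> 5)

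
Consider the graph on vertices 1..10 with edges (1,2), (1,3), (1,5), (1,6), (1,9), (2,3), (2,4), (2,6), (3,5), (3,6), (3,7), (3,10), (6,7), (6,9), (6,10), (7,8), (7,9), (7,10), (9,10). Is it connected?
Yes (BFS from 1 visits [1, 2, 3, 5, 6, 9, 4, 7, 10, 8] — all 10 vertices reached)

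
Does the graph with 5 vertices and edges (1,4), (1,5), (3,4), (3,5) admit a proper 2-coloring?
Yes. Partition: {1, 2, 3}, {4, 5}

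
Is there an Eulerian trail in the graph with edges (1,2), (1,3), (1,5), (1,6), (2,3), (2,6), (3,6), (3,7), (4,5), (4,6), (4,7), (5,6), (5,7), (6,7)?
Yes (the graph is connected and exactly 2 vertices have odd degree: {2, 4}; any Eulerian path must start and end at those)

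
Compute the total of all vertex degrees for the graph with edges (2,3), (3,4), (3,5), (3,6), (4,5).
10 (handshake: sum of degrees = 2|E| = 2 x 5 = 10)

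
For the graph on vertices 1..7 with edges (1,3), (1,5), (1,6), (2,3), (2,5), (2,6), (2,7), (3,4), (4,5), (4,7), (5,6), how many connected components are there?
1 (components: {1, 2, 3, 4, 5, 6, 7})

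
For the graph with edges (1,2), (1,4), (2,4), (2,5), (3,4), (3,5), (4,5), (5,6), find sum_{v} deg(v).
16 (handshake: sum of degrees = 2|E| = 2 x 8 = 16)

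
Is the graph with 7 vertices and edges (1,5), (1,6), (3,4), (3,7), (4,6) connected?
No, it has 2 components: {1, 3, 4, 5, 6, 7}, {2}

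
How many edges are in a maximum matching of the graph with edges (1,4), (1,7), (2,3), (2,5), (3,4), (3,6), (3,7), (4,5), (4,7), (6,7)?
3 (matching: (2,5), (3,6), (4,7); upper bound floor(n/2) = floor(7/2) = 3)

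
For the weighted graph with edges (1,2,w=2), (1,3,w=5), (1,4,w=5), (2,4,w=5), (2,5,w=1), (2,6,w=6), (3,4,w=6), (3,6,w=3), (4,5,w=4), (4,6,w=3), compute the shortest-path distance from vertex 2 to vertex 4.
5 (path: 2 -> 4; weights 5 = 5)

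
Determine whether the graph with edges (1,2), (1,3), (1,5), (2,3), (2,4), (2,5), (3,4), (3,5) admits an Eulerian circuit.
No (2 vertices have odd degree: {1, 5}; Eulerian circuit requires 0)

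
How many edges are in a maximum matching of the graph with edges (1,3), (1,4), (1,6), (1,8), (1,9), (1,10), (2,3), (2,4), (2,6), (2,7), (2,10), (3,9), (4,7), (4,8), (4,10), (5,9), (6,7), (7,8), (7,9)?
5 (matching: (1,10), (2,3), (4,8), (5,9), (6,7); upper bound floor(n/2) = floor(10/2) = 5)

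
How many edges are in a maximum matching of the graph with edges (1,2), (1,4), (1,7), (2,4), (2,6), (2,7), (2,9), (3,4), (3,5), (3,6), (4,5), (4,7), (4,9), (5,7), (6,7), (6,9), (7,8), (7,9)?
4 (matching: (2,9), (3,6), (4,5), (7,8); upper bound floor(n/2) = floor(9/2) = 4)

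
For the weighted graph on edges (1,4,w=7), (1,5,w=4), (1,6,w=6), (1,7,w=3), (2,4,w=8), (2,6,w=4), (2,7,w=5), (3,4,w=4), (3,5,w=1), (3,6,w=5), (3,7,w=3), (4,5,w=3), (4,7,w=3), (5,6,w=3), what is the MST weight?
17 (MST edges: (1,7,w=3), (2,6,w=4), (3,5,w=1), (3,7,w=3), (4,5,w=3), (5,6,w=3); sum of weights 3 + 4 + 1 + 3 + 3 + 3 = 17)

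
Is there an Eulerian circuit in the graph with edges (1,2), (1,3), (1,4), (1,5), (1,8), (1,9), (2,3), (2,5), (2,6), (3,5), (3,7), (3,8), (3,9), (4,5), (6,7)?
Yes (the graph is connected and all 9 vertices have even degree)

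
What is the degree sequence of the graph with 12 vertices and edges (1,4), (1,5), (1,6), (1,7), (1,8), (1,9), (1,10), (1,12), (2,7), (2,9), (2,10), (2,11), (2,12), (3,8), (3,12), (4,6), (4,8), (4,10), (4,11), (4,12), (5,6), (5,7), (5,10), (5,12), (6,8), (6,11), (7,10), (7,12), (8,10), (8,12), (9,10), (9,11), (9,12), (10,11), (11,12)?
[9, 8, 8, 6, 6, 6, 5, 5, 5, 5, 5, 2] (degrees: deg(1)=8, deg(2)=5, deg(3)=2, deg(4)=6, deg(5)=5, deg(6)=5, deg(7)=5, deg(8)=6, deg(9)=5, deg(10)=8, deg(11)=6, deg(12)=9)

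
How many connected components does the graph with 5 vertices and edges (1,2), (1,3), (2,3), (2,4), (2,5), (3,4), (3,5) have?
1 (components: {1, 2, 3, 4, 5})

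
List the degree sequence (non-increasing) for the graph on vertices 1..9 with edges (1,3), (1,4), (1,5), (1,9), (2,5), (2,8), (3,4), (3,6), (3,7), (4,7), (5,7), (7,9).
[4, 4, 4, 3, 3, 2, 2, 1, 1] (degrees: deg(1)=4, deg(2)=2, deg(3)=4, deg(4)=3, deg(5)=3, deg(6)=1, deg(7)=4, deg(8)=1, deg(9)=2)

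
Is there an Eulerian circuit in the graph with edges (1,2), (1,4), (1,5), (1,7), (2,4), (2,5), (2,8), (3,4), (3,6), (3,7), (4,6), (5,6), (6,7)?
No (4 vertices have odd degree: {3, 5, 7, 8}; Eulerian circuit requires 0)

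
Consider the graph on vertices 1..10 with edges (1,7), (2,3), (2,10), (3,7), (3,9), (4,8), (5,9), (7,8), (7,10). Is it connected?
No, it has 2 components: {1, 2, 3, 4, 5, 7, 8, 9, 10}, {6}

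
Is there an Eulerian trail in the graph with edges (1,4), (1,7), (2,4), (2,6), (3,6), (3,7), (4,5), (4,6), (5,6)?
Yes — and in fact it has an Eulerian circuit (the graph is connected and all 7 vertices have even degree)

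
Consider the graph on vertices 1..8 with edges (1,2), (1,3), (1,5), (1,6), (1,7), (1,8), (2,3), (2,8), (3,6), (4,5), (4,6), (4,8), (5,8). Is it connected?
Yes (BFS from 1 visits [1, 2, 3, 5, 6, 7, 8, 4] — all 8 vertices reached)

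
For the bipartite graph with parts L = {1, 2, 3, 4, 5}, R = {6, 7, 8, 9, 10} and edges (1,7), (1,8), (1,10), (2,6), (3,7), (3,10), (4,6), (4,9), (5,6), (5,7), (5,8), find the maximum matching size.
5 (matching: (1,10), (2,6), (3,7), (4,9), (5,8); upper bound min(|L|,|R|) = min(5,5) = 5)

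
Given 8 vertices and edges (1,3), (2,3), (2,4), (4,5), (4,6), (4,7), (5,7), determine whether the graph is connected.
No, it has 2 components: {1, 2, 3, 4, 5, 6, 7}, {8}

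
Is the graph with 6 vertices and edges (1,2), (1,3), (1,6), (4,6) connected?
No, it has 2 components: {1, 2, 3, 4, 6}, {5}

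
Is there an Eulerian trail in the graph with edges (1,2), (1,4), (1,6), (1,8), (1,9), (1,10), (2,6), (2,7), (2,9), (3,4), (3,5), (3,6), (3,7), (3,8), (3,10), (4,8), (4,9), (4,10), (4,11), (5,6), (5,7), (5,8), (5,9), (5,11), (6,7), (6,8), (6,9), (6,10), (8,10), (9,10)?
Yes — and in fact it has an Eulerian circuit (the graph is connected and all 11 vertices have even degree)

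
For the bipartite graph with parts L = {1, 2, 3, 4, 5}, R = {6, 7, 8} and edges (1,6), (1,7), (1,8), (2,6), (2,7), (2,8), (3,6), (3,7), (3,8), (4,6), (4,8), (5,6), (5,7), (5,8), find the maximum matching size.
3 (matching: (1,8), (2,7), (3,6); upper bound min(|L|,|R|) = min(5,3) = 3)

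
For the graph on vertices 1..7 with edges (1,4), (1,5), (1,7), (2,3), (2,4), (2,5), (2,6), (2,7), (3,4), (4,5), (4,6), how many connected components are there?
1 (components: {1, 2, 3, 4, 5, 6, 7})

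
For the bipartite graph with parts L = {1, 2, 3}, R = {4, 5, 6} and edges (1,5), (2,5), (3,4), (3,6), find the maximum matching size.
2 (matching: (1,5), (3,6); upper bound min(|L|,|R|) = min(3,3) = 3)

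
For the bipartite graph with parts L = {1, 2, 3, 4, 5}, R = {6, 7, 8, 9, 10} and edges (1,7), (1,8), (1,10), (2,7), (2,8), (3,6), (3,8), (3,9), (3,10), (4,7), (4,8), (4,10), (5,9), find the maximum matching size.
5 (matching: (1,10), (2,8), (3,6), (4,7), (5,9); upper bound min(|L|,|R|) = min(5,5) = 5)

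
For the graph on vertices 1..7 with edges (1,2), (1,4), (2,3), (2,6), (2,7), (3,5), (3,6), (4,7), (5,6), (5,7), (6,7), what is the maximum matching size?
3 (matching: (1,4), (3,5), (6,7); upper bound floor(n/2) = floor(7/2) = 3)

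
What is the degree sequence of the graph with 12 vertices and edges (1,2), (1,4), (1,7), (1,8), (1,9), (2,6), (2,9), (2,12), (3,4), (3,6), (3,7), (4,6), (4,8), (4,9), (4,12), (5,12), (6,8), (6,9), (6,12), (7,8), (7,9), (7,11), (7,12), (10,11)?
[6, 6, 6, 5, 5, 5, 4, 4, 3, 2, 1, 1] (degrees: deg(1)=5, deg(2)=4, deg(3)=3, deg(4)=6, deg(5)=1, deg(6)=6, deg(7)=6, deg(8)=4, deg(9)=5, deg(10)=1, deg(11)=2, deg(12)=5)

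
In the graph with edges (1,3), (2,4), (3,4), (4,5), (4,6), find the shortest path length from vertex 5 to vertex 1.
3 (path: 5 -> 4 -> 3 -> 1, 3 edges)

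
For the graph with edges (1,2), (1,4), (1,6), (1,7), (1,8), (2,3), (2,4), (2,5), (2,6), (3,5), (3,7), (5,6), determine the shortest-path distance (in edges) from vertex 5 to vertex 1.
2 (path: 5 -> 2 -> 1, 2 edges)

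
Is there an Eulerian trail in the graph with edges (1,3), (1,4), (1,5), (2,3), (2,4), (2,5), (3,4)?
No (4 vertices have odd degree: {1, 2, 3, 4}; Eulerian path requires 0 or 2)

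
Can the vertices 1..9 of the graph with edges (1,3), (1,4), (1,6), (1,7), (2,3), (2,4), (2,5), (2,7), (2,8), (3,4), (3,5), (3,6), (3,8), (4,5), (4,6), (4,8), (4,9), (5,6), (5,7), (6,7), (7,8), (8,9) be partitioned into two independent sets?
No (odd cycle of length 3: 6 -> 1 -> 3 -> 6)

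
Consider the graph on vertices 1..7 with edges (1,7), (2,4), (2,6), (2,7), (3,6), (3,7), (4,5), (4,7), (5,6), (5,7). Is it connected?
Yes (BFS from 1 visits [1, 7, 2, 3, 4, 5, 6] — all 7 vertices reached)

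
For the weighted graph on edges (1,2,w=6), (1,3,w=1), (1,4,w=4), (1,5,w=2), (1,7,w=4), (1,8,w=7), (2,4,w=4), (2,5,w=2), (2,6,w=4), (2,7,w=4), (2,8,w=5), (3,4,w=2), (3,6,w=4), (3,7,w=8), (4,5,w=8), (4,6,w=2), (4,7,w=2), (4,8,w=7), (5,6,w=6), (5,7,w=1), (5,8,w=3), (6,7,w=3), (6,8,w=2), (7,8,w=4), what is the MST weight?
12 (MST edges: (1,3,w=1), (1,5,w=2), (2,5,w=2), (3,4,w=2), (4,6,w=2), (5,7,w=1), (6,8,w=2); sum of weights 1 + 2 + 2 + 2 + 2 + 1 + 2 = 12)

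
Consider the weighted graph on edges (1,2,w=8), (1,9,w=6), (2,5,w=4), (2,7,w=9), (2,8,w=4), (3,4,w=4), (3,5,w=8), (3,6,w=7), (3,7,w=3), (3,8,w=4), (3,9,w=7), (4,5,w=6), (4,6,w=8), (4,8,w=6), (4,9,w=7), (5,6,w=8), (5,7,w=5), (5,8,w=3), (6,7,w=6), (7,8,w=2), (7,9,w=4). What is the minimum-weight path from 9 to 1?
6 (path: 9 -> 1; weights 6 = 6)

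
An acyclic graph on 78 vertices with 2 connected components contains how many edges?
76 (Each of the 2 component trees on V_i vertices has V_i - 1 edges; summing gives V - C = 78 - 2 = 76)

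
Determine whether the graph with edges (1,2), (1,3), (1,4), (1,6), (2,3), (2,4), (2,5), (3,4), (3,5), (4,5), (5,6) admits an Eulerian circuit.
Yes (the graph is connected and all 6 vertices have even degree)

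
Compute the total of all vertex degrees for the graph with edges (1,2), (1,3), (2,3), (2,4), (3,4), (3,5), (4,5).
14 (handshake: sum of degrees = 2|E| = 2 x 7 = 14)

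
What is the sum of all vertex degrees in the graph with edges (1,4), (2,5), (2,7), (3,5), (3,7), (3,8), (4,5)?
14 (handshake: sum of degrees = 2|E| = 2 x 7 = 14)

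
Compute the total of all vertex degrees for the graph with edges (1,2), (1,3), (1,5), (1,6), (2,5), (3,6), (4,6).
14 (handshake: sum of degrees = 2|E| = 2 x 7 = 14)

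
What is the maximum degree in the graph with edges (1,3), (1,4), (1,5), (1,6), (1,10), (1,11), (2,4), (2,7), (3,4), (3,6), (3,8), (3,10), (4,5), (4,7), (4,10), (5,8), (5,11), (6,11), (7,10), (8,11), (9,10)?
6 (attained at vertices 1, 4)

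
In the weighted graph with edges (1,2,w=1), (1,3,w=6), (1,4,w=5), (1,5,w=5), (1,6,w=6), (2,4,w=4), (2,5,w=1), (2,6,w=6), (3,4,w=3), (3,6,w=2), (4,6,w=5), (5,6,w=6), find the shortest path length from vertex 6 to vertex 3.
2 (path: 6 -> 3; weights 2 = 2)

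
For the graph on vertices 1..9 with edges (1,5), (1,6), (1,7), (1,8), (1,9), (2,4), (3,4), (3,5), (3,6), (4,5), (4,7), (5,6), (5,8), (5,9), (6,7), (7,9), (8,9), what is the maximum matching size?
4 (matching: (1,9), (3,6), (4,7), (5,8); upper bound floor(n/2) = floor(9/2) = 4)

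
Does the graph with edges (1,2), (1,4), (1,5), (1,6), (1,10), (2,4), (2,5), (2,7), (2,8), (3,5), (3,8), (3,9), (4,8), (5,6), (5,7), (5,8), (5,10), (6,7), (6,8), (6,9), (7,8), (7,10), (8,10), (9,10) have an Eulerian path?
No (10 vertices have odd degree: {1, 2, 3, 4, 5, 6, 7, 8, 9, 10}; Eulerian path requires 0 or 2)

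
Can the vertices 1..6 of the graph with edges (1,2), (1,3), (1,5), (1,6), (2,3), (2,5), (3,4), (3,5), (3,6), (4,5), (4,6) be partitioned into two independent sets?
No (odd cycle of length 3: 6 -> 1 -> 3 -> 6)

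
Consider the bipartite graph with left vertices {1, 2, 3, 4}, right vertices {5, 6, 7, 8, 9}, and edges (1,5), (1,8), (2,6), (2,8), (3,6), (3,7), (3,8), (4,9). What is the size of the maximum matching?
4 (matching: (1,8), (2,6), (3,7), (4,9); upper bound min(|L|,|R|) = min(4,5) = 4)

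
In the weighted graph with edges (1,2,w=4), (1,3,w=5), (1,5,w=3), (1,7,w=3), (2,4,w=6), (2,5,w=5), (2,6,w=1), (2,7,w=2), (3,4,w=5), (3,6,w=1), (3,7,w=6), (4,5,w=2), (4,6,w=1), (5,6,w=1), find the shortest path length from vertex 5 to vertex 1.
3 (path: 5 -> 1; weights 3 = 3)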